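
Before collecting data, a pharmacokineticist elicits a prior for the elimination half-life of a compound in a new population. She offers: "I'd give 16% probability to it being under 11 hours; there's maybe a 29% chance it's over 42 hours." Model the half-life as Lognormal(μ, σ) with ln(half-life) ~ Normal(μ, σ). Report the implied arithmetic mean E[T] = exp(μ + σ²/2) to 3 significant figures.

If T ~ Lognormal(μ,σ) then ln T ~ Normal(μ,σ), so the p-quantile of ln T is μ + z_p·σ.
ln(11) = 2.398 and ln(42) = 3.738; z_{0.16} = -0.9945, z_{0.71} = 0.5534.
σ = (3.738 − 2.398)/(0.5534 − (-0.9945)) = 0.866.
μ = 2.398 − (-0.9945)·0.866 = 3.259.
E[T] = exp(μ + σ²/2) = exp(3.259 + 0.3746) = 37.8 hours.

E[T] ≈ 37.8 hours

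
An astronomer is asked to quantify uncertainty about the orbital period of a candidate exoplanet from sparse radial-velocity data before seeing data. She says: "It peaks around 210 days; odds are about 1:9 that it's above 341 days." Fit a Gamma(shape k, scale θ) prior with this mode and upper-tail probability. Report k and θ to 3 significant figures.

Gamma(k,θ) with k>1 has mode (k−1)θ, so θ = 210/(k−1).
Need P(X < 341) = 0.9 with θ tied to k this way. Start at k = 2, θ = 210: P(X<341) ≈ 0.483.
Too low — raise k to concentrate. Iterating converges to k ≈ 9.01.
Then θ = 210/(9.01−1) ≈ 26.2.

k ≈ 9.01, θ ≈ 26.2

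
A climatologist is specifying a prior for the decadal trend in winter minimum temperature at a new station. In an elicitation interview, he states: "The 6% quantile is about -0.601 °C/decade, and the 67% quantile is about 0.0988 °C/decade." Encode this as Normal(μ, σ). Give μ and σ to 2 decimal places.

μ = -0.06, σ = 0.35

The p-quantile of Normal(μ,σ) is μ + z_p·σ, with z_{0.06} = -1.555 and z_{0.67} = 0.4399.
Eliminate σ: μ = (z₂·x₁ − z₁·x₂)/(z₂ − z₁) = (0.4399·-0.601 − (-1.555)·0.0988)/1.995 = -0.06.
Then σ = (x₂ − x₁)/(z₂ − z₁) = (0.0988 − -0.601)/1.995 = 0.35.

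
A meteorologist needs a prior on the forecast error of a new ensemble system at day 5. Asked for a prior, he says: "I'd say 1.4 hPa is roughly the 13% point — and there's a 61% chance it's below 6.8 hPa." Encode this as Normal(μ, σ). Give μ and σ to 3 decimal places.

For Normal(μ,σ), the p-quantile is μ + z_p·σ. Here z_{0.13} = -1.126, z_{0.61} = 0.2793.
So 1.4 = μ − 1.126σ and 6.8 = μ + 0.2793σ.
Subtracting: σ = (6.8 − 1.4)/(0.2793 − (-1.126)) = 3.841.
Then μ = 1.4 − (-1.126)·3.841 = 5.727.

μ = 5.727, σ = 3.841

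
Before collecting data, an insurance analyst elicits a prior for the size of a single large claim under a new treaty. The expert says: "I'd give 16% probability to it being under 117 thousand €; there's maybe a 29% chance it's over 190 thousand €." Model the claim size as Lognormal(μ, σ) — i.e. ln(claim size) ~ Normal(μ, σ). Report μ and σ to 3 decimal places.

μ ≈ 5.074, σ ≈ 0.313

If T ~ Lognormal(μ,σ) then ln T ~ Normal(μ,σ), so the p-quantile of ln T is μ + z_p·σ.
ln(117) = 4.762 and ln(190) = 5.247; z_{0.16} = -0.9945, z_{0.71} = 0.5534.
σ = (5.247 − 4.762)/(0.5534 − (-0.9945)) = 0.313.
μ = 4.762 − (-0.9945)·0.313 = 5.074.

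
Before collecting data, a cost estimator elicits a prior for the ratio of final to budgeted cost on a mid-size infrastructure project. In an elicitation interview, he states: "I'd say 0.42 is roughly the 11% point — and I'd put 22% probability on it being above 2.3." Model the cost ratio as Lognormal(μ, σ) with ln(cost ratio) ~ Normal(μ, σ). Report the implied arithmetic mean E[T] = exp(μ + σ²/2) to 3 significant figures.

E[T] ≈ 1.71

If T ~ Lognormal(μ,σ) then ln T ~ Normal(μ,σ), so the p-quantile of ln T is μ + z_p·σ.
ln(0.42) = -0.8675 and ln(2.3) = 0.8329; z_{0.11} = -1.227, z_{0.78} = 0.7722.
σ = (0.8329 − -0.8675)/(0.7722 − (-1.227)) = 0.851.
μ = -0.8675 − (-1.227)·0.851 = 0.176.
E[T] = exp(μ + σ²/2) = exp(0.176 + 0.3619) = 1.71.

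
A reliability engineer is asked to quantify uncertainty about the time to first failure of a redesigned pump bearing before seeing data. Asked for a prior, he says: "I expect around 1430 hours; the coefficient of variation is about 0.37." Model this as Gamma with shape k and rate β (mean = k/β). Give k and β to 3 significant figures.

k ≈ 7.3, β ≈ 0.00511

For Gamma(k, rate β): mean = k/β, variance = k/β², so CV = 1/√k.
CV = 0.37, hence k = 1/CV² = 7.3.
Then β = k/mean = 7.3/1430 = 0.00511.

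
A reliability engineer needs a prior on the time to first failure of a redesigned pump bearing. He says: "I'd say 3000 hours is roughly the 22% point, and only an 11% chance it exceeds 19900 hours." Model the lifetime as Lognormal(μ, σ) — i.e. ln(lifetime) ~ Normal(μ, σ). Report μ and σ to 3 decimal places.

μ ≈ 8.737, σ ≈ 0.947

If T ~ Lognormal(μ,σ) then ln T ~ Normal(μ,σ), so the p-quantile of ln T is μ + z_p·σ.
ln(3000) = 8.006 and ln(19900) = 9.898; z_{0.22} = -0.7722, z_{0.89} = 1.227.
σ = (9.898 − 8.006)/(1.227 − (-0.7722)) = 0.947.
μ = 8.006 − (-0.7722)·0.947 = 8.737.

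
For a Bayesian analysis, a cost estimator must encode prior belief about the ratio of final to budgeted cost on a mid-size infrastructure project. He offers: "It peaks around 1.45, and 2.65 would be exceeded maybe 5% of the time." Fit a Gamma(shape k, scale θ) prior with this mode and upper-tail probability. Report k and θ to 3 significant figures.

k ≈ 8.66, θ ≈ 0.189

Gamma(k,θ) with k>1 has mode (k−1)θ, so θ = 1.45/(k−1).
Need P(X < 2.65) = 0.95 with θ tied to k this way. Start at k = 2, θ = 1.45: P(X<2.65) ≈ 0.545.
Too low — raise k to concentrate. Iterating converges to k ≈ 8.66.
Then θ = 1.45/(8.66−1) ≈ 0.189.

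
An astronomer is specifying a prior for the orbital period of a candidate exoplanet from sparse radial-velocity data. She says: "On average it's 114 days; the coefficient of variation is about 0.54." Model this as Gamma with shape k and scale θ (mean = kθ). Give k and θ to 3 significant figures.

k ≈ 3.43, θ ≈ 33.2

For Gamma(k, scale θ): mean = kθ, variance = kθ², so CV = 1/√k.
CV = 0.54, hence k = 1/CV² = 3.43.
Then θ = mean/k = 114/3.43 = 33.2.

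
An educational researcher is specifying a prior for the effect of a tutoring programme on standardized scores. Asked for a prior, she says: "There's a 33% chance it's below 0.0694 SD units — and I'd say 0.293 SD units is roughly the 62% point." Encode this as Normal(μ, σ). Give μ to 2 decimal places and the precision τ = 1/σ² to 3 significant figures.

μ = 0.20, τ = 11.1

For Normal(μ,σ), the p-quantile is μ + z_p·σ. Here z_{0.33} = -0.4399, z_{0.62} = 0.3055.
So 0.0694 = μ − 0.4399σ and 0.293 = μ + 0.3055σ.
Subtracting: σ = (0.293 − 0.0694)/(0.3055 − (-0.4399)) = 0.30.
Then μ = 0.0694 − (-0.4399)·0.30 = 0.20.
Precision τ = 1/σ² = 1/0.3² = 11.1.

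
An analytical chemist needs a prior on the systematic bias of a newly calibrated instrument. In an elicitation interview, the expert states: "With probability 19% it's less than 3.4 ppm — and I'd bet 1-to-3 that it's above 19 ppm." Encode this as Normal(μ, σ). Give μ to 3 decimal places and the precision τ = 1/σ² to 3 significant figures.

μ = 12.222, τ = 0.0099

The p-quantile of Normal(μ,σ) is μ + z_p·σ, with z_{0.19} = -0.8779 and z_{0.75} = 0.6745.
Eliminate σ: μ = (z₂·x₁ − z₁·x₂)/(z₂ − z₁) = (0.6745·3.4 − (-0.8779)·19)/1.552 = 12.222.
Then σ = (x₂ − x₁)/(z₂ − z₁) = (19 − 3.4)/1.552 = 10.049.
Precision τ = 1/σ² = 1/10.05² = 0.0099.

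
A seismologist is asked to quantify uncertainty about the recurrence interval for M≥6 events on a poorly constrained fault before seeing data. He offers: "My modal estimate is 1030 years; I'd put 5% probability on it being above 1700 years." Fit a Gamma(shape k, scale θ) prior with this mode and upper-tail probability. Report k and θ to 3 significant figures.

Gamma(k,θ) with k>1 has mode (k−1)θ, so θ = 1030/(k−1).
Need P(X < 1700) = 0.95 with θ tied to k this way. Start at k = 2, θ = 1030: P(X<1700) ≈ 0.491.
Too low — raise k to concentrate. Iterating converges to k ≈ 12.1.
Then θ = 1030/(12.1−1) ≈ 92.6.

k ≈ 12.1, θ ≈ 92.6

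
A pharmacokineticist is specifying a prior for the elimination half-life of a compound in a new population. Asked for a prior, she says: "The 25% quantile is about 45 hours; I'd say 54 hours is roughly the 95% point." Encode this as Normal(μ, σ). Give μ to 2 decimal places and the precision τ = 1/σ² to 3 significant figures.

μ = 47.62, τ = 0.0664

For Normal(μ,σ), the p-quantile is μ + z_p·σ. Here z_{0.25} = -0.6745, z_{0.95} = 1.645.
So 45 = μ − 0.6745σ and 54 = μ + 1.645σ.
Subtracting: σ = (54 − 45)/(1.645 − (-0.6745)) = 3.88.
Then μ = 45 − (-0.6745)·3.88 = 47.62.
Precision τ = 1/σ² = 1/3.88² = 0.0664.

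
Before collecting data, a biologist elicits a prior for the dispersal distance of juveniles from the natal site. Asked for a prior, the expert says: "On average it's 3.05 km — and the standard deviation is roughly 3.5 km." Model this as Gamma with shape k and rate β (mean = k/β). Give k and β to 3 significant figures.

k ≈ 0.759, β ≈ 0.249

For Gamma(k, rate β): mean = k/β, variance = k/β², so CV = 1/√k.
CV = SD/mean = 3.5/3.05 = 1.148, hence k = 1/CV² = 0.759.
Then β = k/mean = 0.759/3.05 = 0.249.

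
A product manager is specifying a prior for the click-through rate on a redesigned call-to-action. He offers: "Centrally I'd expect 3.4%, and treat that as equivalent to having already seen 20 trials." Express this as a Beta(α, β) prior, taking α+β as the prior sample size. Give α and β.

Under the effective-sample-size interpretation, Beta(α, β) has prior mean α/(α+β) and prior sample size α+β.
So α+β = 20 and α/(α+β) = 0.034, giving α = 0.034·20 = 0.68 and β = 20 − 0.68 = 19.32.

α = 0.68, β = 19.32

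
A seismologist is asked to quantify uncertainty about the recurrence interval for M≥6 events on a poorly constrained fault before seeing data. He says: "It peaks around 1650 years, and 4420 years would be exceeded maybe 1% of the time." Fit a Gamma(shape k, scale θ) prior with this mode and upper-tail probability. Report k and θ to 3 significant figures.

Gamma(k,θ) with k>1 has mode (k−1)θ, so θ = 1650/(k−1).
Need P(X < 4420) = 0.99 with θ tied to k this way. Start at k = 2, θ = 1650: P(X<4420) ≈ 0.747.
Too low — raise k to concentrate. Iterating converges to k ≈ 5.76.
Then θ = 1650/(5.76−1) ≈ 347.

k ≈ 5.76, θ ≈ 347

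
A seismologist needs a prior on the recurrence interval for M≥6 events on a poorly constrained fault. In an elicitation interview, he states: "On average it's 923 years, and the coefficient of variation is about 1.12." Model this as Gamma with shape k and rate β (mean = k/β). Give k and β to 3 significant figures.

For Gamma(k, rate β): mean = k/β, variance = k/β², so CV = 1/√k.
CV = 1.12, hence k = 1/CV² = 0.797.
Then β = k/mean = 0.797/923 = 0.000864.

k ≈ 0.797, β ≈ 0.000864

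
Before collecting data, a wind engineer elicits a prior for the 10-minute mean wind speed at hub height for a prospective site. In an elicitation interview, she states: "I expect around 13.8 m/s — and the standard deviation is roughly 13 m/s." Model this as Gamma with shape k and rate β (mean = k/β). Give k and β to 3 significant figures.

k ≈ 1.13, β ≈ 0.0817

For Gamma(k, rate β): mean = k/β, variance = k/β², so CV = 1/√k.
CV = SD/mean = 13/13.8 = 0.942, hence k = 1/CV² = 1.13.
Then β = k/mean = 1.13/13.8 = 0.0817.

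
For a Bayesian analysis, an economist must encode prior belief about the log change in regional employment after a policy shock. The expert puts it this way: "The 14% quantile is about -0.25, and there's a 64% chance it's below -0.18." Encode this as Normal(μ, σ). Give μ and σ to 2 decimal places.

μ = -0.20, σ = 0.05

The p-quantile of Normal(μ,σ) is μ + z_p·σ, with z_{0.14} = -1.08 and z_{0.64} = 0.3585.
Eliminate σ: μ = (z₂·x₁ − z₁·x₂)/(z₂ − z₁) = (0.3585·-0.25 − (-1.08)·-0.18)/1.439 = -0.20.
Then σ = (x₂ − x₁)/(z₂ − z₁) = (-0.18 − -0.25)/1.439 = 0.05.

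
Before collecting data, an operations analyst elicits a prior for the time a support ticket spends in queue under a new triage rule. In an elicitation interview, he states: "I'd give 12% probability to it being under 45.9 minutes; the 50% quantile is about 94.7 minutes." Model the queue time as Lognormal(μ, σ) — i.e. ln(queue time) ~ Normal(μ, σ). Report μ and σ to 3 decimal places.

If T ~ Lognormal(μ,σ) then ln T ~ Normal(μ,σ), so the p-quantile of ln T is μ + z_p·σ.
ln(45.9) = 3.826 and ln(94.7) = 4.551; z_{0.12} = -1.175, z_{0.5} = 0.
σ = (4.551 − 3.826)/(0 − (-1.175)) = 0.616.
μ = 3.826 − (-1.175)·0.616 = 4.551.

μ ≈ 4.551, σ ≈ 0.616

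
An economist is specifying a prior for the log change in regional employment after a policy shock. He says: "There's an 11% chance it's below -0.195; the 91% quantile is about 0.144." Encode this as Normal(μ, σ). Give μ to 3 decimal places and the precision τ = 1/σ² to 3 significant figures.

μ = -0.033, τ = 57.4

The p-quantile of Normal(μ,σ) is μ + z_p·σ, with z_{0.11} = -1.227 and z_{0.91} = 1.341.
Eliminate σ: μ = (z₂·x₁ − z₁·x₂)/(z₂ − z₁) = (1.341·-0.195 − (-1.227)·0.144)/2.567 = -0.033.
Then σ = (x₂ − x₁)/(z₂ − z₁) = (0.144 − -0.195)/2.567 = 0.132.
Precision τ = 1/σ² = 1/0.132² = 57.4.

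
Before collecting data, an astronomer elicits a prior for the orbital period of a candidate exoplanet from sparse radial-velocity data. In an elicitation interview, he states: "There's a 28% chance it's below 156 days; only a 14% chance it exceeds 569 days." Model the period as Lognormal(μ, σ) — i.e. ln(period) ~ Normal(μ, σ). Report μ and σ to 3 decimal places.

μ ≈ 5.503, σ ≈ 0.778

If T ~ Lognormal(μ,σ) then ln T ~ Normal(μ,σ), so the p-quantile of ln T is μ + z_p·σ.
ln(156) = 5.05 and ln(569) = 6.344; z_{0.28} = -0.5828, z_{0.86} = 1.08.
σ = (6.344 − 5.05)/(1.08 − (-0.5828)) = 0.778.
μ = 5.05 − (-0.5828)·0.778 = 5.503.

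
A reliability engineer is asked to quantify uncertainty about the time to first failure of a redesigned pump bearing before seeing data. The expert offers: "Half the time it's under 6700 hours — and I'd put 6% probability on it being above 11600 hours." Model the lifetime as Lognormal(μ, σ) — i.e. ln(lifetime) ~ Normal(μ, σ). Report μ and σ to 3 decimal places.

If T ~ Lognormal(μ,σ) then ln T ~ Normal(μ,σ), so the p-quantile of ln T is μ + z_p·σ.
ln(6700) = 8.81 and ln(11600) = 9.359; z_{0.5} = 0, z_{0.94} = 1.555.
σ = (9.359 − 8.81)/(1.555 − (0)) = 0.353.
μ = 8.81 − (0)·0.353 = 8.810.

μ ≈ 8.810, σ ≈ 0.353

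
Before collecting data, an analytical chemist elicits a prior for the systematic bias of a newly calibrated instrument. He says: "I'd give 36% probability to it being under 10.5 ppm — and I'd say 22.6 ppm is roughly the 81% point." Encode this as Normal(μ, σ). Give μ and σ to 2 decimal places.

μ = 14.01, σ = 9.79

For Normal(μ,σ), the p-quantile is μ + z_p·σ. Here z_{0.36} = -0.3585, z_{0.81} = 0.8779.
So 10.5 = μ − 0.3585σ and 22.6 = μ + 0.8779σ.
Subtracting: σ = (22.6 − 10.5)/(0.8779 − (-0.3585)) = 9.79.
Then μ = 10.5 − (-0.3585)·9.79 = 14.01.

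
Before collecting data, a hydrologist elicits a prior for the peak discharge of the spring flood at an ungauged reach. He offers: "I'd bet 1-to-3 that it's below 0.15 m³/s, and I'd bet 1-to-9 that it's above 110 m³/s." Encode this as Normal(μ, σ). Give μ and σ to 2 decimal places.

μ = 38.03, σ = 56.16

The p-quantile of Normal(μ,σ) is μ + z_p·σ, with z_{0.25} = -0.6745 and z_{0.9} = 1.282.
Eliminate σ: μ = (z₂·x₁ − z₁·x₂)/(z₂ − z₁) = (1.282·0.15 − (-0.6745)·110)/1.956 = 38.03.
Then σ = (x₂ − x₁)/(z₂ − z₁) = (110 − 0.15)/1.956 = 56.16.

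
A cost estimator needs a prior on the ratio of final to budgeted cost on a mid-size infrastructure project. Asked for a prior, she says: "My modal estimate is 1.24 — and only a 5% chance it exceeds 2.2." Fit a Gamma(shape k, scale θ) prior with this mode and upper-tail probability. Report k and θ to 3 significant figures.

k ≈ 9.48, θ ≈ 0.146

Gamma(k,θ) with k>1 has mode (k−1)θ, so θ = 1.24/(k−1).
Need P(X < 2.2) = 0.95 with θ tied to k this way. Start at k = 2, θ = 1.24: P(X<2.2) ≈ 0.529.
Too low — raise k to concentrate. Iterating converges to k ≈ 9.48.
Then θ = 1.24/(9.48−1) ≈ 0.146.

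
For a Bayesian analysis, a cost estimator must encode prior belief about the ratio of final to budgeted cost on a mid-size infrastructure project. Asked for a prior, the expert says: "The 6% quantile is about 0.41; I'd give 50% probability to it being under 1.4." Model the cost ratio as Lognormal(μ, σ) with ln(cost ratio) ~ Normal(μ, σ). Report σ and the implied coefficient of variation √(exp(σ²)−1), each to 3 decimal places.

If T ~ Lognormal(μ,σ) then ln T ~ Normal(μ,σ), so the p-quantile of ln T is μ + z_p·σ.
ln(0.41) = -0.8916 and ln(1.4) = 0.3365; z_{0.06} = -1.555, z_{0.5} = 0.
σ = (0.3365 − -0.8916)/(0 − (-1.555)) = 0.790.
μ = -0.8916 − (-1.555)·0.790 = 0.336.
CV = √(exp(σ²)−1) = √(exp(0.6239)−1) = 0.931.

σ ≈ 0.790, CV ≈ 0.931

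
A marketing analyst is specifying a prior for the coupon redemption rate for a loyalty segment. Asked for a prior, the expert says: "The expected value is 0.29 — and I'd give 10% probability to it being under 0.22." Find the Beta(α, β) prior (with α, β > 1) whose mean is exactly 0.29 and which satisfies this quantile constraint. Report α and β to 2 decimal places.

With mean 0.29 fixed, write α = 0.29s, β = 0.71s where s = α+β.
Need P(θ < 0.22) = 0.1 under Beta(0.29s, 0.71s). Normal approximation: (q−m)/√(m(1−m)/s) ≈ z_{0.1} = -1.28, so s ≈ 0.29·0.71·(-1.28)²/(0.22−0.29)² = 69.0.
At s = 69.0: P(θ<0.22) ≈ 0.094. Adjusting to match 0.1 gives s ≈ 65.75.
So α = 0.29·65.75 ≈ 19.07, β = 0.71·65.75 ≈ 46.68.

α ≈ 19.07, β ≈ 46.68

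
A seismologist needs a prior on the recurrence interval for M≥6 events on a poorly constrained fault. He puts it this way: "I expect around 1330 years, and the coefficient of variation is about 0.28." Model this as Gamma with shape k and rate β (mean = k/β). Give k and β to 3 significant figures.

For Gamma(k, rate β): mean = k/β, variance = k/β², so CV = 1/√k.
CV = 0.28, hence k = 1/CV² = 12.8.
Then β = k/mean = 12.8/1330 = 0.00959.

k ≈ 12.8, β ≈ 0.00959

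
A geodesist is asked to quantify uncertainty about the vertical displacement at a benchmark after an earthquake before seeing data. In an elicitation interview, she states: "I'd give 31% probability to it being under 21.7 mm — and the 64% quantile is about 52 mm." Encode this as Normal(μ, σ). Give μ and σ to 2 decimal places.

μ = 39.29, σ = 35.47

The p-quantile of Normal(μ,σ) is μ + z_p·σ, with z_{0.31} = -0.4959 and z_{0.64} = 0.3585.
Eliminate σ: μ = (z₂·x₁ − z₁·x₂)/(z₂ − z₁) = (0.3585·21.7 − (-0.4959)·52)/0.8543 = 39.29.
Then σ = (x₂ − x₁)/(z₂ − z₁) = (52 − 21.7)/0.8543 = 35.47.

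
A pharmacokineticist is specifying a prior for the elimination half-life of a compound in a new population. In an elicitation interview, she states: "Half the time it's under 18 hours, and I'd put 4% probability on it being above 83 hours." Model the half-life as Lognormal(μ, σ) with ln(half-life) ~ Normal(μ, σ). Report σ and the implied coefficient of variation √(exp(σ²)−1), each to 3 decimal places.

σ ≈ 0.873, CV ≈ 1.069

If T ~ Lognormal(μ,σ) then ln T ~ Normal(μ,σ), so the p-quantile of ln T is μ + z_p·σ.
ln(18) = 2.89 and ln(83) = 4.419; z_{0.5} = 0, z_{0.96} = 1.751.
σ = (4.419 − 2.89)/(1.751 − (0)) = 0.873.
μ = 2.89 − (0)·0.873 = 2.890.
CV = √(exp(σ²)−1) = √(exp(0.7622)−1) = 1.069.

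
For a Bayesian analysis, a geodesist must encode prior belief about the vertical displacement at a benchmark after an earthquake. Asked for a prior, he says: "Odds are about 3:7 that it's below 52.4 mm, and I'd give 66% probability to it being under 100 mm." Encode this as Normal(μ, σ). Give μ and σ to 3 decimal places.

For Normal(μ,σ), the p-quantile is μ + z_p·σ. Here z_{0.3} = -0.5244, z_{0.66} = 0.4125.
So 52.4 = μ − 0.5244σ and 100 = μ + 0.4125σ.
Subtracting: σ = (100 − 52.4)/(0.4125 − (-0.5244)) = 50.808.
Then μ = 52.4 − (-0.5244)·50.808 = 79.044.

μ = 79.044, σ = 50.808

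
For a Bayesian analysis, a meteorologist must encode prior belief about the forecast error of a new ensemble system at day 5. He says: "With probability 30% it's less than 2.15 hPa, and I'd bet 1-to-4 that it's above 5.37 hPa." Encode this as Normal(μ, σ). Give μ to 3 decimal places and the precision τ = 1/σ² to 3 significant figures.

μ = 3.386, τ = 0.18

For Normal(μ,σ), the p-quantile is μ + z_p·σ. Here z_{0.3} = -0.5244, z_{0.8} = 0.8416.
So 2.15 = μ − 0.5244σ and 5.37 = μ + 0.8416σ.
Subtracting: σ = (5.37 − 2.15)/(0.8416 − (-0.5244)) = 2.357.
Then μ = 2.15 − (-0.5244)·2.357 = 3.386.
Precision τ = 1/σ² = 1/2.357² = 0.18.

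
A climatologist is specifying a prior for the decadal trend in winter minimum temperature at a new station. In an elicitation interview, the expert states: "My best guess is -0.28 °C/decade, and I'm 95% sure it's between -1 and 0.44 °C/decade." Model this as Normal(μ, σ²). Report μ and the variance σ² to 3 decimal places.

μ = -0.280, σ² = 0.135

A symmetric 95% interval runs μ ± z·σ with z = 1.96.
Half-width = 0.72, so σ = 0.72/1.96 = 0.3674 and σ² = 0.135.
μ is the stated best guess, -0.280.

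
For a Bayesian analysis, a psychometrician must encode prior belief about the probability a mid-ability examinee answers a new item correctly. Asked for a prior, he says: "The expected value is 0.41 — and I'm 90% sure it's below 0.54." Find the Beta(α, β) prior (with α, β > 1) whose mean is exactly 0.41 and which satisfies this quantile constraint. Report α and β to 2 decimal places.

α ≈ 9.74, β ≈ 14.02

With mean 0.41 fixed, write α = 0.41s, β = 0.59s where s = α+β.
Need P(θ < 0.54) = 0.9 under Beta(0.41s, 0.59s). Normal approximation: (q−m)/√(m(1−m)/s) ≈ z_{0.9} = 1.28, so s ≈ 0.41·0.59·(1.28)²/(0.54−0.41)² = 23.5.
At s = 23.5: P(θ<0.54) ≈ 0.899. Adjusting to match 0.9 gives s ≈ 23.76.
So α = 0.41·23.76 ≈ 9.74, β = 0.59·23.76 ≈ 14.02.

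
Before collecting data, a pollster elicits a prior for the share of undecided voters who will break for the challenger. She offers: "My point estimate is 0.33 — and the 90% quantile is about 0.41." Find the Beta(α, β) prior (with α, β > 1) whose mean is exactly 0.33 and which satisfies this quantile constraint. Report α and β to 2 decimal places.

With mean 0.33 fixed, write α = 0.33s, β = 0.67s where s = α+β.
Need P(θ < 0.41) = 0.9 under Beta(0.33s, 0.67s). Normal approximation: (q−m)/√(m(1−m)/s) ≈ z_{0.9} = 1.28, so s ≈ 0.33·0.67·(1.28)²/(0.41−0.33)² = 56.7.
At s = 56.7: P(θ<0.41) ≈ 0.897. Adjusting to match 0.9 gives s ≈ 58.12.
So α = 0.33·58.12 ≈ 19.18, β = 0.67·58.12 ≈ 38.94.

α ≈ 19.18, β ≈ 38.94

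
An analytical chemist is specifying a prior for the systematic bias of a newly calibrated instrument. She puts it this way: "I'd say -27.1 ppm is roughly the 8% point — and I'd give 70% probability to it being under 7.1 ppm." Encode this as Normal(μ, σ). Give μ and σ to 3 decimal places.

μ = -2.195, σ = 17.725

For Normal(μ,σ), the p-quantile is μ + z_p·σ. Here z_{0.08} = -1.405, z_{0.7} = 0.5244.
So -27.1 = μ − 1.405σ and 7.1 = μ + 0.5244σ.
Subtracting: σ = (7.1 − -27.1)/(0.5244 − (-1.405)) = 17.725.
Then μ = -27.1 − (-1.405)·17.725 = -2.195.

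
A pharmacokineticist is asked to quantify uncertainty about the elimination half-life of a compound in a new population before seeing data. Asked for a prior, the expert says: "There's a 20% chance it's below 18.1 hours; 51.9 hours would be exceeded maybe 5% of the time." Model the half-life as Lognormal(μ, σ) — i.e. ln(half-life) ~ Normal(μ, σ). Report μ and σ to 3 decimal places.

μ ≈ 3.252, σ ≈ 0.424

If T ~ Lognormal(μ,σ) then ln T ~ Normal(μ,σ), so the p-quantile of ln T is μ + z_p·σ.
ln(18.1) = 2.896 and ln(51.9) = 3.949; z_{0.2} = -0.8416, z_{0.95} = 1.645.
σ = (3.949 − 2.896)/(1.645 − (-0.8416)) = 0.424.
μ = 2.896 − (-0.8416)·0.424 = 3.252.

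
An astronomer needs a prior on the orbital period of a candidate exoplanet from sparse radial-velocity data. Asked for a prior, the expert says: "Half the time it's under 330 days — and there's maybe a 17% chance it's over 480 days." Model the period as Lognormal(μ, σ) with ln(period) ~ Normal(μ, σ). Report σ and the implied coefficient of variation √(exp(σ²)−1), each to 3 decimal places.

If T ~ Lognormal(μ,σ) then ln T ~ Normal(μ,σ), so the p-quantile of ln T is μ + z_p·σ.
ln(330) = 5.799 and ln(480) = 6.174; z_{0.5} = 0, z_{0.83} = 0.9542.
σ = (6.174 − 5.799)/(0.9542 − (0)) = 0.393.
μ = 5.799 − (0)·0.393 = 5.799.
CV = √(exp(σ²)−1) = √(exp(0.1542)−1) = 0.408.

σ ≈ 0.393, CV ≈ 0.408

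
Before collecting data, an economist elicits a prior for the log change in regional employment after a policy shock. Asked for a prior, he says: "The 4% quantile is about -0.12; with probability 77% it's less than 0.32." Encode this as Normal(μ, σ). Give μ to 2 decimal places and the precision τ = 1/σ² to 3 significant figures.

For Normal(μ,σ), the p-quantile is μ + z_p·σ. Here z_{0.04} = -1.751, z_{0.77} = 0.7388.
So -0.12 = μ − 1.751σ and 0.32 = μ + 0.7388σ.
Subtracting: σ = (0.32 − -0.12)/(0.7388 − (-1.751)) = 0.18.
Then μ = -0.12 − (-1.751)·0.18 = 0.19.
Precision τ = 1/σ² = 1/0.1767² = 32.

μ = 0.19, τ = 32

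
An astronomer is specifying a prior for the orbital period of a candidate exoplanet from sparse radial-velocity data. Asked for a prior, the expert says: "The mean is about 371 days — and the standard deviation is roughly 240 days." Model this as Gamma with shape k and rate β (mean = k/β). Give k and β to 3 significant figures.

For Gamma(k, rate β): mean = k/β, variance = k/β², so CV = 1/√k.
CV = SD/mean = 240/371 = 0.6469, hence k = 1/CV² = 2.39.
Then β = k/mean = 2.39/371 = 0.00644.

k ≈ 2.39, β ≈ 0.00644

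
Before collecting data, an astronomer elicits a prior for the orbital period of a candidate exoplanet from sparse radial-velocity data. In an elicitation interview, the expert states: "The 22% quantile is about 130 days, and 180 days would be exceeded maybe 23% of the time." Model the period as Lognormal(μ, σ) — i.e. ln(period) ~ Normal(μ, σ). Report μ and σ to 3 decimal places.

μ ≈ 5.034, σ ≈ 0.215

If T ~ Lognormal(μ,σ) then ln T ~ Normal(μ,σ), so the p-quantile of ln T is μ + z_p·σ.
ln(130) = 4.868 and ln(180) = 5.193; z_{0.22} = -0.7722, z_{0.77} = 0.7388.
σ = (5.193 − 4.868)/(0.7388 − (-0.7722)) = 0.215.
μ = 4.868 − (-0.7722)·0.215 = 5.034.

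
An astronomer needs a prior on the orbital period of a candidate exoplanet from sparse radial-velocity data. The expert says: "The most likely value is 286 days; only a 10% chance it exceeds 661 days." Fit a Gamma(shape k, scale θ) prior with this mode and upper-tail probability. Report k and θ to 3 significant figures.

Gamma(k,θ) with k>1 has mode (k−1)θ, so θ = 286/(k−1).
Need P(X < 661) = 0.9 with θ tied to k this way. Start at k = 2, θ = 286: P(X<661) ≈ 0.672.
Too low — raise k to concentrate. Iterating converges to k ≈ 3.74.
Then θ = 286/(3.74−1) ≈ 104.

k ≈ 3.74, θ ≈ 104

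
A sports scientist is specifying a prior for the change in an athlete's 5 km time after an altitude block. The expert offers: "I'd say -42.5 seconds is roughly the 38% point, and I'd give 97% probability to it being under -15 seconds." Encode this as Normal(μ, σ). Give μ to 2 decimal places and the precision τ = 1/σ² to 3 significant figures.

μ = -38.66, τ = 0.00632

The p-quantile of Normal(μ,σ) is μ + z_p·σ, with z_{0.38} = -0.3055 and z_{0.97} = 1.881.
Eliminate σ: μ = (z₂·x₁ − z₁·x₂)/(z₂ − z₁) = (1.881·-42.5 − (-0.3055)·-15)/2.186 = -38.66.
Then σ = (x₂ − x₁)/(z₂ − z₁) = (-15 − -42.5)/2.186 = 12.58.
Precision τ = 1/σ² = 1/12.58² = 0.00632.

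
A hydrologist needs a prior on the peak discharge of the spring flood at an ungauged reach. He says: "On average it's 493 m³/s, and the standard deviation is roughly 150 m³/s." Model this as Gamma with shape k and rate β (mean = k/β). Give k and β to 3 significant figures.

k ≈ 10.8, β ≈ 0.0219

For Gamma(k, rate β): mean = k/β, variance = k/β², so CV = 1/√k.
CV = SD/mean = 150/493 = 0.3043, hence k = 1/CV² = 10.8.
Then β = k/mean = 10.8/493 = 0.0219.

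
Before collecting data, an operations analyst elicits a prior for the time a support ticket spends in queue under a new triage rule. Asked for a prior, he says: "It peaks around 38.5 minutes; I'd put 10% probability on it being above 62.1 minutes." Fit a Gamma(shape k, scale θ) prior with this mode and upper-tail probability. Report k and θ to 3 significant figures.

Gamma(k,θ) with k>1 has mode (k−1)θ, so θ = 38.5/(k−1).
Need P(X < 62.1) = 0.9 with θ tied to k this way. Start at k = 2, θ = 38.5: P(X<62.1) ≈ 0.479.
Too low — raise k to concentrate. Iterating converges to k ≈ 9.23.
Then θ = 38.5/(9.23−1) ≈ 4.68.

k ≈ 9.23, θ ≈ 4.68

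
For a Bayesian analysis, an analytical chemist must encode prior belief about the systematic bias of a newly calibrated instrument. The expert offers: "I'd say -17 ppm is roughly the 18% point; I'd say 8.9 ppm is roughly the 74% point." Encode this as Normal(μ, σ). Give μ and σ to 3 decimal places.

μ = -1.790, σ = 16.616

For Normal(μ,σ), the p-quantile is μ + z_p·σ. Here z_{0.18} = -0.9154, z_{0.74} = 0.6433.
So -17 = μ − 0.9154σ and 8.9 = μ + 0.6433σ.
Subtracting: σ = (8.9 − -17)/(0.6433 − (-0.9154)) = 16.616.
Then μ = -17 − (-0.9154)·16.616 = -1.790.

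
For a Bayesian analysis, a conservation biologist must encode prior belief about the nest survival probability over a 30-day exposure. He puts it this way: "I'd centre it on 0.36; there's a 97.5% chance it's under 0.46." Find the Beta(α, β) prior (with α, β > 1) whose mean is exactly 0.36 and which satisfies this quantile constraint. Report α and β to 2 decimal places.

With mean 0.36 fixed, write α = 0.36s, β = 0.64s where s = α+β.
Need P(θ < 0.46) = 0.975 under Beta(0.36s, 0.64s). Normal approximation: (q−m)/√(m(1−m)/s) ≈ z_{0.975} = 1.96, so s ≈ 0.36·0.64·(1.96)²/(0.46−0.36)² = 88.5.
At s = 88.5: P(θ<0.46) ≈ 0.973. Adjusting to match 0.975 gives s ≈ 92.32.
So α = 0.36·92.32 ≈ 33.24, β = 0.64·92.32 ≈ 59.09.

α ≈ 33.24, β ≈ 59.09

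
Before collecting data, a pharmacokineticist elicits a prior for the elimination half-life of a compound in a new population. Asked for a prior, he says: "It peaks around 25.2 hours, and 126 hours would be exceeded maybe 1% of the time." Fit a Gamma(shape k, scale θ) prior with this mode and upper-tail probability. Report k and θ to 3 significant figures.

k ≈ 2.51, θ ≈ 16.7

Gamma(k,θ) with k>1 has mode (k−1)θ, so θ = 25.2/(k−1).
Need P(X < 126) = 0.99 with θ tied to k this way. Start at k = 2, θ = 25.2: P(X<126) ≈ 0.960.
Too low — raise k to concentrate. Iterating converges to k ≈ 2.51.
Then θ = 25.2/(2.51−1) ≈ 16.7.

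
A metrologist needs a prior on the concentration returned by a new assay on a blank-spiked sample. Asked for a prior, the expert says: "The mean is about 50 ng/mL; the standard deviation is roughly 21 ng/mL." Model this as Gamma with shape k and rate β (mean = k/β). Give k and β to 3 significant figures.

For Gamma(k, rate β): mean = k/β, variance = k/β², so CV = 1/√k.
CV = SD/mean = 21/50 = 0.42, hence k = 1/CV² = 5.67.
Then β = k/mean = 5.67/50 = 0.113.

k ≈ 5.67, β ≈ 0.113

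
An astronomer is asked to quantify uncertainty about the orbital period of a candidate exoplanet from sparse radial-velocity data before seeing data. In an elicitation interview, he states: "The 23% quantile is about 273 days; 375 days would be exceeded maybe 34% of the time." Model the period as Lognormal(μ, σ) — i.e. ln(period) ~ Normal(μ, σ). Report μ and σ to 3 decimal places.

If T ~ Lognormal(μ,σ) then ln T ~ Normal(μ,σ), so the p-quantile of ln T is μ + z_p·σ.
ln(273) = 5.609 and ln(375) = 5.927; z_{0.23} = -0.7388, z_{0.66} = 0.4125.
σ = (5.927 − 5.609)/(0.4125 − (-0.7388)) = 0.276.
μ = 5.609 − (-0.7388)·0.276 = 5.813.

μ ≈ 5.813, σ ≈ 0.276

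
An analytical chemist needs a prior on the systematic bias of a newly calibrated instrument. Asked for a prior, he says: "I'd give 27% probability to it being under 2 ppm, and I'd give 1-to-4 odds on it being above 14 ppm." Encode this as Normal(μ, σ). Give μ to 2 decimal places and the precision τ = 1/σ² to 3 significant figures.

The p-quantile of Normal(μ,σ) is μ + z_p·σ, with z_{0.27} = -0.6128 and z_{0.8} = 0.8416.
Eliminate σ: μ = (z₂·x₁ − z₁·x₂)/(z₂ − z₁) = (0.8416·2 − (-0.6128)·14)/1.454 = 7.06.
Then σ = (x₂ − x₁)/(z₂ − z₁) = (14 − 2)/1.454 = 8.25.
Precision τ = 1/σ² = 1/8.251² = 0.0147.

μ = 7.06, τ = 0.0147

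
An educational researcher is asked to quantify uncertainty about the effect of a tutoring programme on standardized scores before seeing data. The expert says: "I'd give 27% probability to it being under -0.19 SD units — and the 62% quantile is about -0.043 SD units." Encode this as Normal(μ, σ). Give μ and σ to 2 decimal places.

For Normal(μ,σ), the p-quantile is μ + z_p·σ. Here z_{0.27} = -0.6128, z_{0.62} = 0.3055.
So -0.19 = μ − 0.6128σ and -0.043 = μ + 0.3055σ.
Subtracting: σ = (-0.043 − -0.19)/(0.3055 − (-0.6128)) = 0.16.
Then μ = -0.19 − (-0.6128)·0.16 = -0.09.

μ = -0.09, σ = 0.16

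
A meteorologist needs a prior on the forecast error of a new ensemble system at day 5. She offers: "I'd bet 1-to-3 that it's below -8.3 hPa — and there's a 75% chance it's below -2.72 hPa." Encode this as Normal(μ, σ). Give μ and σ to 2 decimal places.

For Normal(μ,σ), the p-quantile is μ + z_p·σ. Here z_{0.25} = -0.6745, z_{0.75} = 0.6745.
So -8.3 = μ − 0.6745σ and -2.72 = μ + 0.6745σ.
Subtracting: σ = (-2.72 − -8.3)/(0.6745 − (-0.6745)) = 4.14.
Then μ = -8.3 − (-0.6745)·4.14 = -5.51.

μ = -5.51, σ = 4.14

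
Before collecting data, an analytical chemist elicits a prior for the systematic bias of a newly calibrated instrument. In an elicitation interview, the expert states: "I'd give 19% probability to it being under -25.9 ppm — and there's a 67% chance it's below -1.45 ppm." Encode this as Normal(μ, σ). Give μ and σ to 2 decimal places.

μ = -9.61, σ = 18.55

The p-quantile of Normal(μ,σ) is μ + z_p·σ, with z_{0.19} = -0.8779 and z_{0.67} = 0.4399.
Eliminate σ: μ = (z₂·x₁ − z₁·x₂)/(z₂ − z₁) = (0.4399·-25.9 − (-0.8779)·-1.45)/1.318 = -9.61.
Then σ = (x₂ − x₁)/(z₂ − z₁) = (-1.45 − -25.9)/1.318 = 18.55.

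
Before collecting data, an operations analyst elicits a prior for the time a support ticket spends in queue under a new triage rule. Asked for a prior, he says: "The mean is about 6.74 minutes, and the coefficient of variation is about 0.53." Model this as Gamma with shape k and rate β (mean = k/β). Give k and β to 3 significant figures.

For Gamma(k, rate β): mean = k/β, variance = k/β², so CV = 1/√k.
CV = 0.53, hence k = 1/CV² = 3.56.
Then β = k/mean = 3.56/6.74 = 0.528.

k ≈ 3.56, β ≈ 0.528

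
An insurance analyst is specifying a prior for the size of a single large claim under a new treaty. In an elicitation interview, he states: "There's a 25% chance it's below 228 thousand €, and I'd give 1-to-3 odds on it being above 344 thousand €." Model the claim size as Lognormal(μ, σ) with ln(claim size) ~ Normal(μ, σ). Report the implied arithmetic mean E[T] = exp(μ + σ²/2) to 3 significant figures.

If T ~ Lognormal(μ,σ) then ln T ~ Normal(μ,σ), so the p-quantile of ln T is μ + z_p·σ.
ln(228) = 5.429 and ln(344) = 5.841; z_{0.25} = -0.6745, z_{0.75} = 0.6745.
σ = (5.841 − 5.429)/(0.6745 − (-0.6745)) = 0.305.
μ = 5.429 − (-0.6745)·0.305 = 5.635.
E[T] = exp(μ + σ²/2) = exp(5.635 + 0.0465) = 293 thousand €.

E[T] ≈ 293 thousand €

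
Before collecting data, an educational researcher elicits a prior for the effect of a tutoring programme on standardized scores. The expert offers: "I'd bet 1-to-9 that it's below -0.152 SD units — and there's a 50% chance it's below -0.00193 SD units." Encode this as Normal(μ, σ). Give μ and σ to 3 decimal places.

μ = -0.002, σ = 0.117

The p-quantile of Normal(μ,σ) is μ + z_p·σ, with z_{0.1} = -1.282 and z_{0.5} = 0.
Eliminate σ: μ = (z₂·x₁ − z₁·x₂)/(z₂ − z₁) = (0·-0.152 − (-1.282)·-0.00193)/1.282 = -0.002.
Then σ = (x₂ − x₁)/(z₂ − z₁) = (-0.00193 − -0.152)/1.282 = 0.117.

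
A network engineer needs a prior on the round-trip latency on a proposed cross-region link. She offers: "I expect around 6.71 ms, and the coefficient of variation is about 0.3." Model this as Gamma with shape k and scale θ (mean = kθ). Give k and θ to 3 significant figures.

k ≈ 11.1, θ ≈ 0.604

For Gamma(k, scale θ): mean = kθ, variance = kθ², so CV = 1/√k.
CV = 0.3, hence k = 1/CV² = 11.1.
Then θ = mean/k = 6.71/11.1 = 0.604.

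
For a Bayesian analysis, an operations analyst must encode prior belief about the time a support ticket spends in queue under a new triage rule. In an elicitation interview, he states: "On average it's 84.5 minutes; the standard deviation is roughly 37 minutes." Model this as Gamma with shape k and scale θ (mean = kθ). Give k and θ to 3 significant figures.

k ≈ 5.22, θ ≈ 16.2

For Gamma(k, scale θ): mean = kθ, variance = kθ², so CV = 1/√k.
CV = SD/mean = 37/84.5 = 0.4379, hence k = 1/CV² = 5.22.
Then θ = mean/k = 84.5/5.22 = 16.2.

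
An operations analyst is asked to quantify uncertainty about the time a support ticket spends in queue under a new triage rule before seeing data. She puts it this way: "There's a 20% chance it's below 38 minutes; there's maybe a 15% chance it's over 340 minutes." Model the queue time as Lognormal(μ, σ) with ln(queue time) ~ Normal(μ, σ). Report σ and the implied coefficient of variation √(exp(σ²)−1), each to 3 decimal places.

σ ≈ 1.167, CV ≈ 1.704

If T ~ Lognormal(μ,σ) then ln T ~ Normal(μ,σ), so the p-quantile of ln T is μ + z_p·σ.
ln(38) = 3.638 and ln(340) = 5.829; z_{0.2} = -0.8416, z_{0.85} = 1.036.
σ = (5.829 − 3.638)/(1.036 − (-0.8416)) = 1.167.
μ = 3.638 − (-0.8416)·1.167 = 4.620.
CV = √(exp(σ²)−1) = √(exp(1.3615)−1) = 1.704.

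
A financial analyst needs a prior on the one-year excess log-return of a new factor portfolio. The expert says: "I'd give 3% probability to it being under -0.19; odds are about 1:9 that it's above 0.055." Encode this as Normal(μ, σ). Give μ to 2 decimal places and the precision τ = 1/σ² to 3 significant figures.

For Normal(μ,σ), the p-quantile is μ + z_p·σ. Here z_{0.03} = -1.881, z_{0.9} = 1.282.
So -0.19 = μ − 1.881σ and 0.055 = μ + 1.282σ.
Subtracting: σ = (0.055 − -0.19)/(1.282 − (-1.881)) = 0.08.
Then μ = -0.19 − (-1.881)·0.08 = -0.04.
Precision τ = 1/σ² = 1/0.07747² = 167.

μ = -0.04, τ = 167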